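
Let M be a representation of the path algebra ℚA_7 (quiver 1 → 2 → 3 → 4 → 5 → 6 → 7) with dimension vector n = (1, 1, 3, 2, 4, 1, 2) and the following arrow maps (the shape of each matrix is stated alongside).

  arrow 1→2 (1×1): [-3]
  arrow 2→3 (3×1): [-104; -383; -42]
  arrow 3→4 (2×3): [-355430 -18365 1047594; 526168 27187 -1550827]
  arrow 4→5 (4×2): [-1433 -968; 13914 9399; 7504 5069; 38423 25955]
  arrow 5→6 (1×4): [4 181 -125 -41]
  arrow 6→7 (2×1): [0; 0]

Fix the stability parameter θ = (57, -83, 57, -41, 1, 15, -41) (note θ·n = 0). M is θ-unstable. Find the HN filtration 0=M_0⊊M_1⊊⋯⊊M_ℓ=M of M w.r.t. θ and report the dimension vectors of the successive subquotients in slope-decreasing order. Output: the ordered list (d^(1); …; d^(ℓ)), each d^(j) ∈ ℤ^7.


Interval decomposition of M: I[1,5], I[3,3], I[3,6], I[5,5]^2, I[7,7]^2.
HN type (ℓ=6): μ^(1)=57; μ^(2)=15; μ^(3)=17/3; μ^(4)=1; μ^(5)=-13; μ^(6)=-41

((0, 0, 1, 0, 0, 0, 0); (0, 0, 0, 0, 0, 1, 0); (0, 0, 2, 2, 2, 0, 0); (0, 0, 0, 0, 2, 0, 0); (1, 1, 0, 0, 0, 0, 0); (0, 0, 0, 0, 0, 0, 2))


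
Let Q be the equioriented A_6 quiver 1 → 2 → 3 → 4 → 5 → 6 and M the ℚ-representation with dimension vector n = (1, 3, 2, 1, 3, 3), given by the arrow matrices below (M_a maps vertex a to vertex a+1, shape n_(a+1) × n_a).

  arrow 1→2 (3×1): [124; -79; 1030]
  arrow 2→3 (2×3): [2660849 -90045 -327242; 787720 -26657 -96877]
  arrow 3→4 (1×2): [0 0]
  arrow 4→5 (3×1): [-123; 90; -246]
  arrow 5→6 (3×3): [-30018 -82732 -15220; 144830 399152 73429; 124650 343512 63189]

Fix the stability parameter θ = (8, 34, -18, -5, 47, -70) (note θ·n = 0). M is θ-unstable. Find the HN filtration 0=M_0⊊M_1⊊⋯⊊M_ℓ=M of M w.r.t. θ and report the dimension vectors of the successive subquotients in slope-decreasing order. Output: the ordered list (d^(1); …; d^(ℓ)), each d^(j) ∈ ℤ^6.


Via rank(M_{q-1}∘⋯∘M_p): M ≅ I[1,3], I[2,2], I[2,3], I[4,6], I[5,5], I[5,6], I[6,6].
μ_θ-semistable layers: μ^(1)=47; μ^(2)=34; μ^(3)=8; μ^(4)=-28/3; μ^(5)=-23/2; μ^(6)=-70

((0, 0, 0, 0, 1, 0); (0, 1, 0, 0, 0, 0); (1, 2, 2, 0, 0, 0); (0, 0, 0, 1, 1, 1); (0, 0, 0, 0, 1, 1); (0, 0, 0, 0, 0, 1))


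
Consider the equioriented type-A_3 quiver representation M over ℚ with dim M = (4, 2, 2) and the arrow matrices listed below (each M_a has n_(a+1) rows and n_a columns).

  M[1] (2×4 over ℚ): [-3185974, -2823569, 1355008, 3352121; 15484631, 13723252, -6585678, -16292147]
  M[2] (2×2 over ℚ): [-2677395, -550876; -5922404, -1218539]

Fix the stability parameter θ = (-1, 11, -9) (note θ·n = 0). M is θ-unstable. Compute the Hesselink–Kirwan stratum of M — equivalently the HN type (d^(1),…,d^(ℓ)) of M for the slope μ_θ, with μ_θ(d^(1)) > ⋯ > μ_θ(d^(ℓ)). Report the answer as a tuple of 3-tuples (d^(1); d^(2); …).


Barcode: M ≅ I[1,1]^2, I[1,3]^2. HN layers by μ_θ (2 steps, strictly decreasing):
  μ^(1)=1; μ^(2)=-1

((0, 2, 2); (4, 0, 0))


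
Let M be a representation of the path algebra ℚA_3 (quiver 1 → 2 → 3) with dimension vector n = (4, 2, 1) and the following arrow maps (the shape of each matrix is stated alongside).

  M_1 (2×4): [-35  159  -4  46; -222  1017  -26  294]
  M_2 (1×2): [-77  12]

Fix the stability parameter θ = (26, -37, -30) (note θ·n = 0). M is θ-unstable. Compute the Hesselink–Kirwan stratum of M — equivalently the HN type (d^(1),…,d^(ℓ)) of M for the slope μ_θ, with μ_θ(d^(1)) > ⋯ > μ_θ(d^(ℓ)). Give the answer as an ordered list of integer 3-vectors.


Barcode: M ≅ I[1,1]^2, I[1,2], I[1,3]. HN layers by μ_θ (3 steps, strictly decreasing):
  μ^(1)=26; μ^(2)=-11/2; μ^(3)=-41/3

((2, 0, 0); (1, 1, 0); (1, 1, 1))


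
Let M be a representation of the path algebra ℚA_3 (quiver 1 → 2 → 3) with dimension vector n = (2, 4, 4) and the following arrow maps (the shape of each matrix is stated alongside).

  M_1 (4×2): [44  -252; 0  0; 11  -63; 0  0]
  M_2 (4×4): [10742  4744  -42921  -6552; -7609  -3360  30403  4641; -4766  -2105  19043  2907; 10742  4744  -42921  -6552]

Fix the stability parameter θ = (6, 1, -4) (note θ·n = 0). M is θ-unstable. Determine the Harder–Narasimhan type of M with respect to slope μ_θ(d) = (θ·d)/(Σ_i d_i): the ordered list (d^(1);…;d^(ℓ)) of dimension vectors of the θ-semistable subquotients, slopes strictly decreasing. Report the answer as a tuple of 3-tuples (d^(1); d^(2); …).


Via rank(M_{q-1}∘⋯∘M_p): M ≅ I[1,1], I[1,3], I[2,2], I[2,3]^2, I[3,3].
μ_θ-semistable layers: μ^(1)=6; μ^(2)=1; μ^(3)=-3/2; μ^(4)=-4

((1, 0, 0); (1, 2, 1); (0, 2, 2); (0, 0, 1))


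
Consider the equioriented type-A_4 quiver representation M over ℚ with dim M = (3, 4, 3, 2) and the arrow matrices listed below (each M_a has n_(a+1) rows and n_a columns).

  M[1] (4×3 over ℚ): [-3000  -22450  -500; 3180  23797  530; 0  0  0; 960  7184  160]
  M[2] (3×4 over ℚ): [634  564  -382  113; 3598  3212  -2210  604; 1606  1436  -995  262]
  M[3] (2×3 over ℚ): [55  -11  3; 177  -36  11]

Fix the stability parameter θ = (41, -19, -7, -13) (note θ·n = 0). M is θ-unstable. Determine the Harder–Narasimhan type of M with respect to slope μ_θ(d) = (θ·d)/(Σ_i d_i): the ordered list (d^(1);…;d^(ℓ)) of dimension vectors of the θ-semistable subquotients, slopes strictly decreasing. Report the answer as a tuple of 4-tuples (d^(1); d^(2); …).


Interval decomposition of M: I[1,1]^2, I[1,2], I[2,3], I[2,4]^2.
HN type (ℓ=5): μ^(1)=41; μ^(2)=11; μ^(3)=-7; μ^(4)=-10; μ^(5)=-19

((2, 0, 0, 0); (1, 1, 0, 0); (0, 0, 1, 0); (0, 0, 2, 2); (0, 3, 0, 0))


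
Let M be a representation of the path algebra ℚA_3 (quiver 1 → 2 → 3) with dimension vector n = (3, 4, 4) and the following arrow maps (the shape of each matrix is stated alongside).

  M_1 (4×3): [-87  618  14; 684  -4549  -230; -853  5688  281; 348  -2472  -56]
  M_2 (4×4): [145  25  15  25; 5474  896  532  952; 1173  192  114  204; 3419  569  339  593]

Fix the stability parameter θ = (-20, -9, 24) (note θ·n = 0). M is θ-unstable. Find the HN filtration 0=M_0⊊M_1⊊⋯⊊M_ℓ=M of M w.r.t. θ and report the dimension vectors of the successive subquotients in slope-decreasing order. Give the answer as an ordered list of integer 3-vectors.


Barcode: M ≅ I[1,2], I[1,3]^2, I[2,2], I[3,3]^2. HN layers by μ_θ (3 steps, strictly decreasing):
  μ^(1)=24; μ^(2)=-9; μ^(3)=-20

((0, 0, 4); (0, 4, 0); (3, 0, 0))


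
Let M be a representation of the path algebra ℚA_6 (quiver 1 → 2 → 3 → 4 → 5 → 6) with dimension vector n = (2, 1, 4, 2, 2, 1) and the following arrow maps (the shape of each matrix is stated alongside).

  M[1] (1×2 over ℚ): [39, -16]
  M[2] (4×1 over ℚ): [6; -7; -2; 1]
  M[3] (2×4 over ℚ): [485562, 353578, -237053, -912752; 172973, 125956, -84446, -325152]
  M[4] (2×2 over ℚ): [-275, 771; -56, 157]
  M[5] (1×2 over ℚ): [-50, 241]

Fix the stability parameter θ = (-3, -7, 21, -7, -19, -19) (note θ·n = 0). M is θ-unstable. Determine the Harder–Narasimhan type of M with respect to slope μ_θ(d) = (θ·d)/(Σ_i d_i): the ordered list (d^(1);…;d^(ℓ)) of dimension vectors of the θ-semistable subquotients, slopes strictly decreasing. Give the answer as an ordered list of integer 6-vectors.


Interval decomposition of M: I[1,1], I[1,6], I[3,3]^2, I[3,5].
HN type (ℓ=4): μ^(1)=21; μ^(2)=-5/3; μ^(3)=-3; μ^(4)=-17/3

((0, 0, 2, 0, 0, 0); (0, 0, 1, 1, 1, 0); (1, 0, 0, 0, 0, 0); (1, 1, 1, 1, 1, 1))


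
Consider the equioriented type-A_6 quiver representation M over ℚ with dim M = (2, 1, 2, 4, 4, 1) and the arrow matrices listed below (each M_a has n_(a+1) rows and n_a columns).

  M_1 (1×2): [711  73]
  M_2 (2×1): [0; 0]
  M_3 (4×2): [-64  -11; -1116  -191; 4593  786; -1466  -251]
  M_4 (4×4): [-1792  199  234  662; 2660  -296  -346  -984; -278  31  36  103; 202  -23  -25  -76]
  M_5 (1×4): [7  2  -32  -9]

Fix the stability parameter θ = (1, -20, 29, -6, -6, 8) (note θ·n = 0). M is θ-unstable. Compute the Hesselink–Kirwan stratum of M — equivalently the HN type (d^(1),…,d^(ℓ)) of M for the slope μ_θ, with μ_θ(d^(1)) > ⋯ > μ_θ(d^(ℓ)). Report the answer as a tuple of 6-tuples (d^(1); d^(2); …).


Interval decomposition of M: I[1,1], I[1,2], I[3,5], I[3,6], I[4,4], I[4,5], I[5,5].
HN type (ℓ=5): μ^(1)=8; μ^(2)=17/3; μ^(3)=1; μ^(4)=-6; μ^(5)=-19/2

((0, 0, 0, 0, 0, 1); (0, 0, 2, 2, 2, 0); (1, 0, 0, 0, 0, 0); (0, 0, 0, 2, 2, 0); (1, 1, 0, 0, 0, 0))


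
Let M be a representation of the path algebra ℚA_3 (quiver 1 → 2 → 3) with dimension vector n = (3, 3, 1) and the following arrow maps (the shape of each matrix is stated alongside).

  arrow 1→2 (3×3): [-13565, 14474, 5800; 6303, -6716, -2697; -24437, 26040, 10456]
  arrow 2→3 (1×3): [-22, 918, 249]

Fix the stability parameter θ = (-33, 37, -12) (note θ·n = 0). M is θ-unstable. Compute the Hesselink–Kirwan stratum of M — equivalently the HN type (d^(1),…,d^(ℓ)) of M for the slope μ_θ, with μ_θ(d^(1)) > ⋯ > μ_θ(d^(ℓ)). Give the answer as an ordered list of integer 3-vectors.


Via rank(M_{q-1}∘⋯∘M_p): M ≅ I[1,2]^2, I[1,3].
μ_θ-semistable layers: μ^(1)=37; μ^(2)=25/2; μ^(3)=-33

((0, 2, 0); (0, 1, 1); (3, 0, 0))


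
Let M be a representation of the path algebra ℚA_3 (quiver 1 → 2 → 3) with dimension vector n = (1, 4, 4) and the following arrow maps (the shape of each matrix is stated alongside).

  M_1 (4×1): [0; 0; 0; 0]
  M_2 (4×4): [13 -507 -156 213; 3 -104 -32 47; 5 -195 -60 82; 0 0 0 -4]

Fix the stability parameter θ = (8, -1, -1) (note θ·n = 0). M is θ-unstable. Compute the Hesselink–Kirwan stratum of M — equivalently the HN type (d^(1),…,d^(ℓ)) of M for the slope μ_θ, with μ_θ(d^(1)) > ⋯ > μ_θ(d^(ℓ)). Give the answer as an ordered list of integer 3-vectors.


Barcode: M ≅ I[1,1], I[2,2], I[2,3]^3, I[3,3]. HN layers by μ_θ (2 steps, strictly decreasing):
  μ^(1)=8; μ^(2)=-1

((1, 0, 0); (0, 4, 4))


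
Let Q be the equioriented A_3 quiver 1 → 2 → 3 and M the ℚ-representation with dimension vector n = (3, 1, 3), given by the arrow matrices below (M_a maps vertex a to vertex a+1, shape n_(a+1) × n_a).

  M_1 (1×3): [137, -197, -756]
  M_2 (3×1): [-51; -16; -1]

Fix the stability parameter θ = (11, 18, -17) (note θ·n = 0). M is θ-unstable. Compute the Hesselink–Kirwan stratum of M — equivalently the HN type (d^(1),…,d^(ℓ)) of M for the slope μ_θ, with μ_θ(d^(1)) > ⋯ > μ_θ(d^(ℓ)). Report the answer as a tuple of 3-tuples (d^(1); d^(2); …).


Barcode: M ≅ I[1,1]^2, I[1,3], I[3,3]^2. HN layers by μ_θ (3 steps, strictly decreasing):
  μ^(1)=11; μ^(2)=4; μ^(3)=-17

((2, 0, 0); (1, 1, 1); (0, 0, 2))


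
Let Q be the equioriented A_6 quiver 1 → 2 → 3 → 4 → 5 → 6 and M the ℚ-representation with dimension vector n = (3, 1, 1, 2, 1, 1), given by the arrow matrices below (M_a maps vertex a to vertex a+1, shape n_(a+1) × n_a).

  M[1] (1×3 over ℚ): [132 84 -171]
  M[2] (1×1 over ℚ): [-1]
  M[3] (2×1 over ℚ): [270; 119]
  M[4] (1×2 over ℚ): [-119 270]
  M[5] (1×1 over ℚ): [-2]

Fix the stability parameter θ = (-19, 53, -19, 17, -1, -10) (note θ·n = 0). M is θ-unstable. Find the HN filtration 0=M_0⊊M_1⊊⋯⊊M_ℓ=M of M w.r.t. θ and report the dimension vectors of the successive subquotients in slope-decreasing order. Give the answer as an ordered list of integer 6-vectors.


Barcode: M ≅ I[1,1]^2, I[1,4], I[4,6]. HN layers by μ_θ (3 steps, strictly decreasing):
  μ^(1)=17; μ^(2)=2; μ^(3)=-19

((0, 1, 1, 1, 0, 0); (0, 0, 0, 1, 1, 1); (3, 0, 0, 0, 0, 0))


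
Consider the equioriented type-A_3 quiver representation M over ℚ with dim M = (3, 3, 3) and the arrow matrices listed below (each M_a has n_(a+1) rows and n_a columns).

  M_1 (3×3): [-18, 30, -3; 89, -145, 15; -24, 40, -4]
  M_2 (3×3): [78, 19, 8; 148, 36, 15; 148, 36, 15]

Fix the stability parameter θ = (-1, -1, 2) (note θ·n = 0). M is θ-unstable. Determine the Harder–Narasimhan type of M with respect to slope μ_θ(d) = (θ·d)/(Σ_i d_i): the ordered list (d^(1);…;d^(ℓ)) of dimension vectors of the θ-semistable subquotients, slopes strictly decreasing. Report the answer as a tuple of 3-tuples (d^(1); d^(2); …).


Interval decomposition of M: I[1,1], I[1,2], I[1,3], I[2,3], I[3,3].
HN type (ℓ=2): μ^(1)=2; μ^(2)=-1

((0, 0, 3); (3, 3, 0))


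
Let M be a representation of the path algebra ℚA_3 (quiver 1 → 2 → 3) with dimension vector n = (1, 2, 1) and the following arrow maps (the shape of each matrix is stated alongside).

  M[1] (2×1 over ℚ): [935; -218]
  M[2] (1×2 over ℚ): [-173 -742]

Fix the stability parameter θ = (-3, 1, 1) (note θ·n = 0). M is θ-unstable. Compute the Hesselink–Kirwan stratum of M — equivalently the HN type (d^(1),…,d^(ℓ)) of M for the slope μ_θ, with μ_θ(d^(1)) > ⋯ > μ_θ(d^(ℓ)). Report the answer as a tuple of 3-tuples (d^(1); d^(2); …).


Via rank(M_{q-1}∘⋯∘M_p): M ≅ I[1,3], I[2,2].
μ_θ-semistable layers: μ^(1)=1; μ^(2)=-3

((0, 2, 1); (1, 0, 0))


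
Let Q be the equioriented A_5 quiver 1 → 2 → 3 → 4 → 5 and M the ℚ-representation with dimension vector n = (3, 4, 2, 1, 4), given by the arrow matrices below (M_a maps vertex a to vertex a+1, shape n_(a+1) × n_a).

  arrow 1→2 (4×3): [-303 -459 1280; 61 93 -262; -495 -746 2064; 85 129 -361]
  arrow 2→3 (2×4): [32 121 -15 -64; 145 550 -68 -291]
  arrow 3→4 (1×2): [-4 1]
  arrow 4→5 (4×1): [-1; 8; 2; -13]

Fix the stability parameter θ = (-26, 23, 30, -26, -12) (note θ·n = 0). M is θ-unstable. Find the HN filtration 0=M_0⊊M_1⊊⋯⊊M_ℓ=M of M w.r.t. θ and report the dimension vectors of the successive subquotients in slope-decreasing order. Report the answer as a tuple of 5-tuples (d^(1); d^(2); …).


Interval decomposition of M: I[1,2], I[1,3], I[1,5], I[2,2], I[5,5]^3.
HN type (ℓ=5): μ^(1)=30; μ^(2)=23; μ^(3)=15/4; μ^(4)=-12; μ^(5)=-26

((0, 0, 1, 0, 0); (0, 3, 0, 0, 0); (0, 1, 1, 1, 1); (0, 0, 0, 0, 3); (3, 0, 0, 0, 0))


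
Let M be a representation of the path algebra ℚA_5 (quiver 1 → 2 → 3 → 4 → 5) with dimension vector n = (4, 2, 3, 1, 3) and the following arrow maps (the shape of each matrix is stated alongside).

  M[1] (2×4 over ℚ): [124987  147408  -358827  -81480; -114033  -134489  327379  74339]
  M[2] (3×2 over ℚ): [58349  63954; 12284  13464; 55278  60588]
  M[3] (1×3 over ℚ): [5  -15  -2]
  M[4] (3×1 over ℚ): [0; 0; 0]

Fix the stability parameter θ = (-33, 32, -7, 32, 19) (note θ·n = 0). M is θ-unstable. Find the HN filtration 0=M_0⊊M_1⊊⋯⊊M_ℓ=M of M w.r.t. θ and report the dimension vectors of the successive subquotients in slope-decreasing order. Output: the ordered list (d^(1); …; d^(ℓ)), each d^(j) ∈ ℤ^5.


Barcode: M ≅ I[1,1]^2, I[1,2], I[1,4], I[3,3]^2, I[5,5]^3. HN layers by μ_θ (5 steps, strictly decreasing):
  μ^(1)=32; μ^(2)=19; μ^(3)=25/2; μ^(4)=-7; μ^(5)=-33

((0, 1, 0, 1, 0); (0, 0, 0, 0, 3); (0, 1, 1, 0, 0); (0, 0, 2, 0, 0); (4, 0, 0, 0, 0))


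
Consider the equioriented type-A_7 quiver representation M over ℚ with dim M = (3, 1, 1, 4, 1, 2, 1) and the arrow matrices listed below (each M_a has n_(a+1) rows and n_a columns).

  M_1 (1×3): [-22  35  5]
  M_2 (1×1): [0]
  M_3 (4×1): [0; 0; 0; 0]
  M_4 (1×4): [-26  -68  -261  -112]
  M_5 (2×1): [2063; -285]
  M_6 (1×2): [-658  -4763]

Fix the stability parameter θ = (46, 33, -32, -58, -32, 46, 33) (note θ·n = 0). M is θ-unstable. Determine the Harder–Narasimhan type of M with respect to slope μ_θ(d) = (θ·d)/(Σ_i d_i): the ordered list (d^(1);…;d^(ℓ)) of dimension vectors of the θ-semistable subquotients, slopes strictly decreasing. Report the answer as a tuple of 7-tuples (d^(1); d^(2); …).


Barcode: M ≅ I[1,1]^2, I[1,2], I[3,3], I[4,4]^3, I[4,7], I[6,6]. HN layers by μ_θ (4 steps, strictly decreasing):
  μ^(1)=46; μ^(2)=79/2; μ^(3)=-32; μ^(4)=-58

((2, 0, 0, 0, 0, 1, 0); (1, 1, 0, 0, 0, 1, 1); (0, 0, 1, 0, 1, 0, 0); (0, 0, 0, 4, 0, 0, 0))


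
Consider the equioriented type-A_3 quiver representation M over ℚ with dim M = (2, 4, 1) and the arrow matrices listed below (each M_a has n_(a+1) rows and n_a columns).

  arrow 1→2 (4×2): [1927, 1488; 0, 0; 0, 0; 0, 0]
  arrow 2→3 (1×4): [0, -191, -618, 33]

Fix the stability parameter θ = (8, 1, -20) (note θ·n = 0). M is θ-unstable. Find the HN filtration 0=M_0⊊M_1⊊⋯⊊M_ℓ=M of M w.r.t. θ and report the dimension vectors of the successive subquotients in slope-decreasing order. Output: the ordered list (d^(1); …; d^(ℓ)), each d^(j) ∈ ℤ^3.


Via rank(M_{q-1}∘⋯∘M_p): M ≅ I[1,1], I[1,2], I[2,2]^2, I[2,3].
μ_θ-semistable layers: μ^(1)=8; μ^(2)=9/2; μ^(3)=1; μ^(4)=-19/2

((1, 0, 0); (1, 1, 0); (0, 2, 0); (0, 1, 1))


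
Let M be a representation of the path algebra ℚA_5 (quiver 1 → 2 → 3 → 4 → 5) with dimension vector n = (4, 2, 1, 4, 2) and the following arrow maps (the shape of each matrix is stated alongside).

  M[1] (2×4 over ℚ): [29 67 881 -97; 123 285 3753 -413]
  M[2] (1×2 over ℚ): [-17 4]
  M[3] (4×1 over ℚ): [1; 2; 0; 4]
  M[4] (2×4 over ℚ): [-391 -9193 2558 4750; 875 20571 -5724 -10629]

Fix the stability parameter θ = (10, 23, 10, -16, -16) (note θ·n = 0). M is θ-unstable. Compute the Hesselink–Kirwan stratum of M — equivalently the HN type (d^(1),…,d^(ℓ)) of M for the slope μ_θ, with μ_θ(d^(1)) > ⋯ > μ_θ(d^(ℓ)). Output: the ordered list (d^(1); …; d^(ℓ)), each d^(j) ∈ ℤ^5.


Via rank(M_{q-1}∘⋯∘M_p): M ≅ I[1,1]^2, I[1,2], I[1,5], I[4,4]^2, I[4,5].
μ_θ-semistable layers: μ^(1)=23; μ^(2)=10; μ^(3)=11/5; μ^(4)=-16

((0, 1, 0, 0, 0); (3, 0, 0, 0, 0); (1, 1, 1, 1, 1); (0, 0, 0, 3, 1))


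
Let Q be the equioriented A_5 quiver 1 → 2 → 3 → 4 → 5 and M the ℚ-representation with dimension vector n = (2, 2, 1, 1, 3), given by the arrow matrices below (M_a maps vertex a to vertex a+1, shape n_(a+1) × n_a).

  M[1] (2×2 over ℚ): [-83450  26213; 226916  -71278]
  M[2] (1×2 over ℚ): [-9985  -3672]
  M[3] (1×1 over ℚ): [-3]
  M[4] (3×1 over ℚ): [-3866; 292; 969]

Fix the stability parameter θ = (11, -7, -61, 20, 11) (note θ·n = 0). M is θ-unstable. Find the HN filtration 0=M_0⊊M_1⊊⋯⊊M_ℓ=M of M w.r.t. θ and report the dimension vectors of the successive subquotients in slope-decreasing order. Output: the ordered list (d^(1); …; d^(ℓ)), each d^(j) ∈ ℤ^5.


Interval decomposition of M: I[1,2], I[1,5], I[5,5]^2.
HN type (ℓ=4): μ^(1)=31/2; μ^(2)=11; μ^(3)=2; μ^(4)=-19

((0, 0, 0, 1, 1); (0, 0, 0, 0, 2); (1, 1, 0, 0, 0); (1, 1, 1, 0, 0))


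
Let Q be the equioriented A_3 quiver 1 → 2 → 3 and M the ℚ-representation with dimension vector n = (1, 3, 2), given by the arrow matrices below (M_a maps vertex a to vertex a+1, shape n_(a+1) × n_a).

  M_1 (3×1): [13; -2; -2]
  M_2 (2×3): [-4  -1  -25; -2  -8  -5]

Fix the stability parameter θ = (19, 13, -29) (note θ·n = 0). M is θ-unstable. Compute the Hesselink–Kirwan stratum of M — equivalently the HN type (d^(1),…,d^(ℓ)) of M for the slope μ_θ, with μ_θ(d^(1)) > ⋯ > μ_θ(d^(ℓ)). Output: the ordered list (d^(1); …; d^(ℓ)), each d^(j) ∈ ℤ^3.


Interval decomposition of M: I[1,2], I[2,3]^2.
HN type (ℓ=2): μ^(1)=16; μ^(2)=-8

((1, 1, 0); (0, 2, 2))


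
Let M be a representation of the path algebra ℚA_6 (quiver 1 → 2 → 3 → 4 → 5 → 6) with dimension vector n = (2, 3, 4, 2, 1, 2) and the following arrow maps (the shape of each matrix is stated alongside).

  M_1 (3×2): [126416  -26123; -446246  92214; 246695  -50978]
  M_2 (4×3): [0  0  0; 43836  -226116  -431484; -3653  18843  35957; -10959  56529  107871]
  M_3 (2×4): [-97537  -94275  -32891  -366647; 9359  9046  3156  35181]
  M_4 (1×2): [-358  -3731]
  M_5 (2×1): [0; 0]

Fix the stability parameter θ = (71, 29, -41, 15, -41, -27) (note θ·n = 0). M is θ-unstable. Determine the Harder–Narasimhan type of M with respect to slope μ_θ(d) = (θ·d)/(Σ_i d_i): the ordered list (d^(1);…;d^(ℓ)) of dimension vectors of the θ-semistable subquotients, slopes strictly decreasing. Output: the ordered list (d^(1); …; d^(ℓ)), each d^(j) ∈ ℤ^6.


Via rank(M_{q-1}∘⋯∘M_p): M ≅ I[1,2], I[1,5], I[2,2], I[3,3]^2, I[3,4], I[6,6]^2.
μ_θ-semistable layers: μ^(1)=50; μ^(2)=29; μ^(3)=15; μ^(4)=33/5; μ^(5)=-27; μ^(6)=-41

((1, 1, 0, 0, 0, 0); (0, 1, 0, 0, 0, 0); (0, 0, 0, 1, 0, 0); (1, 1, 1, 1, 1, 0); (0, 0, 0, 0, 0, 2); (0, 0, 3, 0, 0, 0))


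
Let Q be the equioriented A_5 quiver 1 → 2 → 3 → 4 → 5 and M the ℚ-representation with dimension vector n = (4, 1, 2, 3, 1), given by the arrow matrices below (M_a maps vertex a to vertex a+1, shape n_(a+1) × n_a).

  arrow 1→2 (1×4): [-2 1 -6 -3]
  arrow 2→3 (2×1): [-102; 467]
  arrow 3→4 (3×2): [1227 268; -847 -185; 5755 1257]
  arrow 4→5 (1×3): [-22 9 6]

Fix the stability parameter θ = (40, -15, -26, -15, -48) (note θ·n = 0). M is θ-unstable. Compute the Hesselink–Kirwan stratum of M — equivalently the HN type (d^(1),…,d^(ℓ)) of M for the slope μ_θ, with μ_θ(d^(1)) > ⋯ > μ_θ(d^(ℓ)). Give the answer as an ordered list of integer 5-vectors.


Barcode: M ≅ I[1,1]^3, I[1,5], I[3,4], I[4,4]. HN layers by μ_θ (4 steps, strictly decreasing):
  μ^(1)=40; μ^(2)=-64/5; μ^(3)=-15; μ^(4)=-26

((3, 0, 0, 0, 0); (1, 1, 1, 1, 1); (0, 0, 0, 2, 0); (0, 0, 1, 0, 0))


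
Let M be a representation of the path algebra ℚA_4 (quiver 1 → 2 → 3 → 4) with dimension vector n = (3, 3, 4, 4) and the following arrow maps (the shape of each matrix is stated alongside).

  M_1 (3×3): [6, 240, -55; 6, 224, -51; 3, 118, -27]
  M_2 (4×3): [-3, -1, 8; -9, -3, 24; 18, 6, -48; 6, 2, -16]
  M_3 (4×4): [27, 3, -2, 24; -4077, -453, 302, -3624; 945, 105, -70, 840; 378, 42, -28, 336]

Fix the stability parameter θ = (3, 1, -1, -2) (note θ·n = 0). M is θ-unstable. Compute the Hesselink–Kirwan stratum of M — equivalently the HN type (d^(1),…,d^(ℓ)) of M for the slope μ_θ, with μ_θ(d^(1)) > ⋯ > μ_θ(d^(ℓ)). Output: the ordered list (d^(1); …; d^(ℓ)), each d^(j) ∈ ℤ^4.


Barcode: M ≅ I[1,1], I[1,2]^2, I[2,3], I[3,3]^2, I[3,4], I[4,4]^3. HN layers by μ_θ (6 steps, strictly decreasing):
  μ^(1)=3; μ^(2)=2; μ^(3)=0; μ^(4)=-1; μ^(5)=-3/2; μ^(6)=-2

((1, 0, 0, 0); (2, 2, 0, 0); (0, 1, 1, 0); (0, 0, 2, 0); (0, 0, 1, 1); (0, 0, 0, 3))


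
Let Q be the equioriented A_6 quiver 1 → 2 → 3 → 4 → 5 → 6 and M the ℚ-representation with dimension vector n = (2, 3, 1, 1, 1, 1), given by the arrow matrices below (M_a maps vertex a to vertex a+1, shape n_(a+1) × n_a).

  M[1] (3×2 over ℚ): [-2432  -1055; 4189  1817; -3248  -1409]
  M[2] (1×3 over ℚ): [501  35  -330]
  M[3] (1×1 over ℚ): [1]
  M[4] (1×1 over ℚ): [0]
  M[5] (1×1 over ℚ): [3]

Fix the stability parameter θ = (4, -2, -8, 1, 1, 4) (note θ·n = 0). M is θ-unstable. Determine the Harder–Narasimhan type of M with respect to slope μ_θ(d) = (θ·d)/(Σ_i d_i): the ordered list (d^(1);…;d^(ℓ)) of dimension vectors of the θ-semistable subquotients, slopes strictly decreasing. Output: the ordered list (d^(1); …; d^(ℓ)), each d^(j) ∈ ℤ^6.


Interval decomposition of M: I[1,2], I[1,4], I[2,2], I[5,6].
HN type (ℓ=3): μ^(1)=4; μ^(2)=1; μ^(3)=-2

((0, 0, 0, 0, 0, 1); (1, 1, 0, 1, 1, 0); (1, 2, 1, 0, 0, 0))


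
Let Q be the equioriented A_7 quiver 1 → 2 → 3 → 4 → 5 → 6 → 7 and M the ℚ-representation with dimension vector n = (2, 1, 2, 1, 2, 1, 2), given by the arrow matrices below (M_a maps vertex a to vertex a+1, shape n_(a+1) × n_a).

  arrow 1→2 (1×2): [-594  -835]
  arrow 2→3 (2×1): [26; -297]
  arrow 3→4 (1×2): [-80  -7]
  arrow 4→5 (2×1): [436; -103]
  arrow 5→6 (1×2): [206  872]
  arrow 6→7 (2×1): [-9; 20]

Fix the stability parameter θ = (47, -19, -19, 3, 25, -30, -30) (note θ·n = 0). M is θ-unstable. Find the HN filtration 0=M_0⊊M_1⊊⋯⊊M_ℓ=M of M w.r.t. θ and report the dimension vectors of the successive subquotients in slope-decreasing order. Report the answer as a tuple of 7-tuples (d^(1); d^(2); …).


Barcode: M ≅ I[1,1], I[1,5], I[3,3], I[5,7], I[7,7]. HN layers by μ_θ (6 steps, strictly decreasing):
  μ^(1)=47; μ^(2)=25; μ^(3)=3; μ^(4)=-35/3; μ^(5)=-19; μ^(6)=-30

((1, 0, 0, 0, 0, 0, 0); (0, 0, 0, 0, 1, 0, 0); (1, 1, 1, 1, 0, 0, 0); (0, 0, 0, 0, 1, 1, 1); (0, 0, 1, 0, 0, 0, 0); (0, 0, 0, 0, 0, 0, 1))


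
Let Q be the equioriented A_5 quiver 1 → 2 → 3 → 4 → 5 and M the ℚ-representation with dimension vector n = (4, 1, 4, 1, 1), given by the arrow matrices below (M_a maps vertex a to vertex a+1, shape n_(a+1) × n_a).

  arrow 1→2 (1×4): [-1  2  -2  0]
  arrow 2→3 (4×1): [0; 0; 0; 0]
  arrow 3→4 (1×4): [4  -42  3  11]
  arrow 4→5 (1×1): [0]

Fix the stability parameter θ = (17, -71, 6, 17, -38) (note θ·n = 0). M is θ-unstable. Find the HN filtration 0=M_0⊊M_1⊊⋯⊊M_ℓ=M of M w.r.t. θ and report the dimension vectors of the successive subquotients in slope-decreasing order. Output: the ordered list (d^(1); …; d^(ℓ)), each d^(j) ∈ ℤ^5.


Interval decomposition of M: I[1,1]^3, I[1,2], I[3,3]^3, I[3,4], I[5,5].
HN type (ℓ=4): μ^(1)=17; μ^(2)=6; μ^(3)=-27; μ^(4)=-38

((3, 0, 0, 1, 0); (0, 0, 4, 0, 0); (1, 1, 0, 0, 0); (0, 0, 0, 0, 1))


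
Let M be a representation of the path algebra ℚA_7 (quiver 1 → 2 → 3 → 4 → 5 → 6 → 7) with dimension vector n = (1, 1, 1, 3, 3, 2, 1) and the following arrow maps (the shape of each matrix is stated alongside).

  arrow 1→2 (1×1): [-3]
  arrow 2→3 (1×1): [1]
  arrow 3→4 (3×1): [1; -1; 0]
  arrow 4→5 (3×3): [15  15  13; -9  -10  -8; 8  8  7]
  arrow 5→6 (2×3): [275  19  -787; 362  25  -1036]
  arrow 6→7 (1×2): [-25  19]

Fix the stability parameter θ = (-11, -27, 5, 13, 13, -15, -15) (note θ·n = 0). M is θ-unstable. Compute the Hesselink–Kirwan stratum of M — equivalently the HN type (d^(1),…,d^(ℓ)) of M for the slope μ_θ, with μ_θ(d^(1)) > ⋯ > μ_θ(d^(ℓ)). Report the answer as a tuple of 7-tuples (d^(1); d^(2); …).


Interval decomposition of M: I[1,6], I[4,5], I[4,7].
HN type (ℓ=4): μ^(1)=13; μ^(2)=4; μ^(3)=-1; μ^(4)=-19

((0, 0, 0, 1, 1, 0, 0); (0, 0, 1, 1, 1, 1, 0); (0, 0, 0, 1, 1, 1, 1); (1, 1, 0, 0, 0, 0, 0))


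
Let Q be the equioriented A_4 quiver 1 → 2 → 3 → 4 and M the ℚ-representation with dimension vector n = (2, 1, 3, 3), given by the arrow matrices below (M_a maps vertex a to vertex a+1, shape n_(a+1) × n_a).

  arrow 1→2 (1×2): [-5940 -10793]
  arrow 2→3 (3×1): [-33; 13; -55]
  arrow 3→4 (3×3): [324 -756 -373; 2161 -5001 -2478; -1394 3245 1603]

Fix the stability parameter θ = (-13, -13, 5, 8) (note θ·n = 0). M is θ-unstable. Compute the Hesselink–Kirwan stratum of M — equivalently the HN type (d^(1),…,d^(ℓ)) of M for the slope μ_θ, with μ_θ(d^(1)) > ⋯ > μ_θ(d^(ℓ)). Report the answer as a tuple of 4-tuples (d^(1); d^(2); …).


Interval decomposition of M: I[1,1], I[1,4], I[3,4]^2.
HN type (ℓ=3): μ^(1)=8; μ^(2)=5; μ^(3)=-13

((0, 0, 0, 3); (0, 0, 3, 0); (2, 1, 0, 0))


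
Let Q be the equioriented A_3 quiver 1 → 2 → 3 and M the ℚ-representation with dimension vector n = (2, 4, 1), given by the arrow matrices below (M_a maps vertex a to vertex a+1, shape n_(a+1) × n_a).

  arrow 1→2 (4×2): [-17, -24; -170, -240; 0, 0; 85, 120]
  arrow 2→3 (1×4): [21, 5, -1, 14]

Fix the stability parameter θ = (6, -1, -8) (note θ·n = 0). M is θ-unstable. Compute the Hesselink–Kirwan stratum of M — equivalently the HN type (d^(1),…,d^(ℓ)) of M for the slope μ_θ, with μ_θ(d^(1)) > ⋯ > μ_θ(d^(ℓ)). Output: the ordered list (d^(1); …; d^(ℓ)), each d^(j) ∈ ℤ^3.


Interval decomposition of M: I[1,1], I[1,3], I[2,2]^3.
HN type (ℓ=2): μ^(1)=6; μ^(2)=-1

((1, 0, 0); (1, 4, 1))


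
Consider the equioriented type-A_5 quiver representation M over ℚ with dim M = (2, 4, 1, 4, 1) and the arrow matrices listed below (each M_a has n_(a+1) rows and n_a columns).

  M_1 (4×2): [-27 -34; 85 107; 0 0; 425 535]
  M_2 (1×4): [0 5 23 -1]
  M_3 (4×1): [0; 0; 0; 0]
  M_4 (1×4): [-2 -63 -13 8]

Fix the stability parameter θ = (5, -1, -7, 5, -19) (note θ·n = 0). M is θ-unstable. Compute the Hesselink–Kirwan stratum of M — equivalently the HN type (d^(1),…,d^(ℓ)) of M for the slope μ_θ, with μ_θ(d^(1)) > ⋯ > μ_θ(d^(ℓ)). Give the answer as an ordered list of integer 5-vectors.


Barcode: M ≅ I[1,2]^2, I[2,2], I[2,3], I[4,4]^3, I[4,5]. HN layers by μ_θ (5 steps, strictly decreasing):
  μ^(1)=5; μ^(2)=2; μ^(3)=-1; μ^(4)=-4; μ^(5)=-7

((0, 0, 0, 3, 0); (2, 2, 0, 0, 0); (0, 1, 0, 0, 0); (0, 1, 1, 0, 0); (0, 0, 0, 1, 1))


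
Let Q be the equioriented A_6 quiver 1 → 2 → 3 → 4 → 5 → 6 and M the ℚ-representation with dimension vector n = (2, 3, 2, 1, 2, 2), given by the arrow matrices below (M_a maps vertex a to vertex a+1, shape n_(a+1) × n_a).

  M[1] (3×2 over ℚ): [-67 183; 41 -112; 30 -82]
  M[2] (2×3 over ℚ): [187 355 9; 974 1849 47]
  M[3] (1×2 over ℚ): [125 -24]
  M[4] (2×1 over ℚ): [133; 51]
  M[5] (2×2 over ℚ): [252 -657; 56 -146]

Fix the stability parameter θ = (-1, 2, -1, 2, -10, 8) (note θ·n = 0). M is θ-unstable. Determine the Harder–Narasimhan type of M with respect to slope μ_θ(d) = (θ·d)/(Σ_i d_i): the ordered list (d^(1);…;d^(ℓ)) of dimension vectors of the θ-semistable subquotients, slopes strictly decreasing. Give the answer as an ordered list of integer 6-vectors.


Via rank(M_{q-1}∘⋯∘M_p): M ≅ I[1,3], I[1,6], I[2,2], I[5,5], I[6,6].
μ_θ-semistable layers: μ^(1)=8; μ^(2)=2; μ^(3)=1/2; μ^(4)=-1; μ^(5)=-8/5; μ^(6)=-10

((0, 0, 0, 0, 0, 2); (0, 1, 0, 0, 0, 0); (0, 1, 1, 0, 0, 0); (1, 0, 0, 0, 0, 0); (1, 1, 1, 1, 1, 0); (0, 0, 0, 0, 1, 0))


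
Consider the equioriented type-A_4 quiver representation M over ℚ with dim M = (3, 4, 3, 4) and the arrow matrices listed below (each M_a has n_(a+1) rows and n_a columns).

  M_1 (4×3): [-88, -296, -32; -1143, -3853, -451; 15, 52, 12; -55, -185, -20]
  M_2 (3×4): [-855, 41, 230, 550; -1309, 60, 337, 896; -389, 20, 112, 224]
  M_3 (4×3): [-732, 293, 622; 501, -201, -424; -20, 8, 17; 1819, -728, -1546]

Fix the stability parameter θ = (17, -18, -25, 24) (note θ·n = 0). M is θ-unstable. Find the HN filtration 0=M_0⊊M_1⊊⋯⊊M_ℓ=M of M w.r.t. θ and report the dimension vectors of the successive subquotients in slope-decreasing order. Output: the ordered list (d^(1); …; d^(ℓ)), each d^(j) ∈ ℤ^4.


Barcode: M ≅ I[1,2], I[1,4]^2, I[2,4], I[4,4]. HN layers by μ_θ (4 steps, strictly decreasing):
  μ^(1)=24; μ^(2)=-1/2; μ^(3)=-26/3; μ^(4)=-43/2

((0, 0, 0, 4); (1, 1, 0, 0); (2, 2, 2, 0); (0, 1, 1, 0))


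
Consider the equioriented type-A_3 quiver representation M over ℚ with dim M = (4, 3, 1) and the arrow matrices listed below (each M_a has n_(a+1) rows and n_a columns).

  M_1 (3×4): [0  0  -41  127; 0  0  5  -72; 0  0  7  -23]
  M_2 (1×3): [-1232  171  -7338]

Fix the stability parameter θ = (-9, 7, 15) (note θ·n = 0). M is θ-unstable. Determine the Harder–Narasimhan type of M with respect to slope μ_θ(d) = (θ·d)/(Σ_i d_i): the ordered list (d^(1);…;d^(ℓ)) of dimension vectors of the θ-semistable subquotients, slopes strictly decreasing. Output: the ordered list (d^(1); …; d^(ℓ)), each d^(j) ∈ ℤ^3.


Interval decomposition of M: I[1,1]^2, I[1,2], I[1,3], I[2,2].
HN type (ℓ=3): μ^(1)=15; μ^(2)=7; μ^(3)=-9

((0, 0, 1); (0, 3, 0); (4, 0, 0))


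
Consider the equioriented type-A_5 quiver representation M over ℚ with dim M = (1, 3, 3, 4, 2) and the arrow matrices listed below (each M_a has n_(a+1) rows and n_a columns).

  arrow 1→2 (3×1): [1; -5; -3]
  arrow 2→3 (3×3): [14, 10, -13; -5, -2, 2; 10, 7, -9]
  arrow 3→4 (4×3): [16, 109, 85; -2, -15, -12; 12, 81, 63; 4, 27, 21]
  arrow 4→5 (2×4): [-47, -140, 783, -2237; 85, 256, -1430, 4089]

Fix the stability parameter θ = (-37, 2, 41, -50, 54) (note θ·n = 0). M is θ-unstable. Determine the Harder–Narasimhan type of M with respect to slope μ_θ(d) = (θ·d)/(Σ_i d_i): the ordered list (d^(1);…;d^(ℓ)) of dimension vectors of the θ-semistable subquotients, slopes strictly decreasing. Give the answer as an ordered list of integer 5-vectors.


Barcode: M ≅ I[1,5], I[2,3], I[2,5], I[4,4]^2. HN layers by μ_θ (6 steps, strictly decreasing):
  μ^(1)=54; μ^(2)=41; μ^(3)=2; μ^(4)=-7/3; μ^(5)=-37; μ^(6)=-50

((0, 0, 0, 0, 2); (0, 0, 1, 0, 0); (0, 1, 0, 0, 0); (0, 2, 2, 2, 0); (1, 0, 0, 0, 0); (0, 0, 0, 2, 0))


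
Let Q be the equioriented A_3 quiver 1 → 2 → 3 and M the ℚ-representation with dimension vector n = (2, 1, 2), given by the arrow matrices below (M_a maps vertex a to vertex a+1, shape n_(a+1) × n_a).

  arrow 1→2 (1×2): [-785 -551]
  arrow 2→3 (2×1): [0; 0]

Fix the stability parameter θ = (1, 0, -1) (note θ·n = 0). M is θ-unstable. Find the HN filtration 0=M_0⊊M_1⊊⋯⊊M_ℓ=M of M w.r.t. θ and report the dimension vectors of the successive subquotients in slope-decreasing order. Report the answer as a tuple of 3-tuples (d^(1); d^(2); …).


Barcode: M ≅ I[1,1], I[1,2], I[3,3]^2. HN layers by μ_θ (3 steps, strictly decreasing):
  μ^(1)=1; μ^(2)=1/2; μ^(3)=-1

((1, 0, 0); (1, 1, 0); (0, 0, 2))


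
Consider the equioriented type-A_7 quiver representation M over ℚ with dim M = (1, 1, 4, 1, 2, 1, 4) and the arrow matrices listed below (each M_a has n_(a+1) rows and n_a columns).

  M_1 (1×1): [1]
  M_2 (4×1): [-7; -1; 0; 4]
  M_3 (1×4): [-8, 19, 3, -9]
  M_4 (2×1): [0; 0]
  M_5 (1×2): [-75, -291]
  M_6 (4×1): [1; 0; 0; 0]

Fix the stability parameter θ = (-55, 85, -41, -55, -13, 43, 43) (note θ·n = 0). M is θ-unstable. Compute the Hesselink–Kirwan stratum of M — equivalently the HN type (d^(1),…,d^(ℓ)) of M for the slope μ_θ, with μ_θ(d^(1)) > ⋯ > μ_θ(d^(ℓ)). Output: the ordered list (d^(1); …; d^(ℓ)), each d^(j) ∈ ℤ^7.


Via rank(M_{q-1}∘⋯∘M_p): M ≅ I[1,4], I[3,3]^3, I[5,5], I[5,7], I[7,7]^3.
μ_θ-semistable layers: μ^(1)=43; μ^(2)=-11/3; μ^(3)=-13; μ^(4)=-41; μ^(5)=-55

((0, 0, 0, 0, 0, 1, 4); (0, 1, 1, 1, 0, 0, 0); (0, 0, 0, 0, 2, 0, 0); (0, 0, 3, 0, 0, 0, 0); (1, 0, 0, 0, 0, 0, 0))


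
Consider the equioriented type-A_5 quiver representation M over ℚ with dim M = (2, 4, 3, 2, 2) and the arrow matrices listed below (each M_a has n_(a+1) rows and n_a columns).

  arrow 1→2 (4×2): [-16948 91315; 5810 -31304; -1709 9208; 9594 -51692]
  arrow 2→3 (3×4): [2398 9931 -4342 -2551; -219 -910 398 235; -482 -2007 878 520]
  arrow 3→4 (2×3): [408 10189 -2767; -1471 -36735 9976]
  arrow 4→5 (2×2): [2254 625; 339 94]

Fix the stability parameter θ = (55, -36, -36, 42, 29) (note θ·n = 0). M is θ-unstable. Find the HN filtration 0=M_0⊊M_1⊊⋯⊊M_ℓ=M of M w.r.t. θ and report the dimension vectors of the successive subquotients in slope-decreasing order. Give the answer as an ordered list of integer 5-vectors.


Barcode: M ≅ I[1,5]^2, I[2,2], I[2,3]. HN layers by μ_θ (3 steps, strictly decreasing):
  μ^(1)=71/2; μ^(2)=-17/3; μ^(3)=-36

((0, 0, 0, 2, 2); (2, 2, 2, 0, 0); (0, 2, 1, 0, 0))


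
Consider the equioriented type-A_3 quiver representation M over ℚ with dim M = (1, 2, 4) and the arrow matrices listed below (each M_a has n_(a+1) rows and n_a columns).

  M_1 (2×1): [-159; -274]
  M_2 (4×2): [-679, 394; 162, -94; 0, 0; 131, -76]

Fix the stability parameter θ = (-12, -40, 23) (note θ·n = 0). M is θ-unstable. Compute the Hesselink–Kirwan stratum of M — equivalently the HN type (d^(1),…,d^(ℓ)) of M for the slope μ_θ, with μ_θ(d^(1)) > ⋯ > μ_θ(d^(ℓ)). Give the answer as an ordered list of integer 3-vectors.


Interval decomposition of M: I[1,3], I[2,3], I[3,3]^2.
HN type (ℓ=3): μ^(1)=23; μ^(2)=-26; μ^(3)=-40

((0, 0, 4); (1, 1, 0); (0, 1, 0))


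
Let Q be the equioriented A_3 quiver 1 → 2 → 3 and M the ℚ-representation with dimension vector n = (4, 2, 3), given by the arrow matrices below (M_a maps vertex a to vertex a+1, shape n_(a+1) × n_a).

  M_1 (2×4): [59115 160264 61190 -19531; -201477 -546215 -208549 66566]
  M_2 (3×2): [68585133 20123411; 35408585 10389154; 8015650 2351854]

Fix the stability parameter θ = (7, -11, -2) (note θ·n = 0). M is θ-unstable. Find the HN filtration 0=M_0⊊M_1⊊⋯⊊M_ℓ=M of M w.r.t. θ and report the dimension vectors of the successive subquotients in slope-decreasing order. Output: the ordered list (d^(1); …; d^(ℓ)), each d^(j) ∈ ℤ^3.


Interval decomposition of M: I[1,1]^2, I[1,3]^2, I[3,3].
HN type (ℓ=2): μ^(1)=7; μ^(2)=-2

((2, 0, 0); (2, 2, 3))


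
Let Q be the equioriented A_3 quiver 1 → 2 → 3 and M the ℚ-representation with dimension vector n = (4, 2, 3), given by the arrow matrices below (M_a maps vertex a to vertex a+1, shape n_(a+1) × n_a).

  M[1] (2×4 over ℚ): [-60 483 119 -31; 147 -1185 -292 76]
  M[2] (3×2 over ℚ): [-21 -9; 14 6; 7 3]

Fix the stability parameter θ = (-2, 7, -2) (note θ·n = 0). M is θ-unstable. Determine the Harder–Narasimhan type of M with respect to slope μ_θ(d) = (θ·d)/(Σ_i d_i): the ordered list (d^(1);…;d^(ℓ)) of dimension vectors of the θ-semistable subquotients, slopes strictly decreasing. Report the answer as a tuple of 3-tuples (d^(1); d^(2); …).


Barcode: M ≅ I[1,1]^2, I[1,2], I[1,3], I[3,3]^2. HN layers by μ_θ (3 steps, strictly decreasing):
  μ^(1)=7; μ^(2)=5/2; μ^(3)=-2

((0, 1, 0); (0, 1, 1); (4, 0, 2))


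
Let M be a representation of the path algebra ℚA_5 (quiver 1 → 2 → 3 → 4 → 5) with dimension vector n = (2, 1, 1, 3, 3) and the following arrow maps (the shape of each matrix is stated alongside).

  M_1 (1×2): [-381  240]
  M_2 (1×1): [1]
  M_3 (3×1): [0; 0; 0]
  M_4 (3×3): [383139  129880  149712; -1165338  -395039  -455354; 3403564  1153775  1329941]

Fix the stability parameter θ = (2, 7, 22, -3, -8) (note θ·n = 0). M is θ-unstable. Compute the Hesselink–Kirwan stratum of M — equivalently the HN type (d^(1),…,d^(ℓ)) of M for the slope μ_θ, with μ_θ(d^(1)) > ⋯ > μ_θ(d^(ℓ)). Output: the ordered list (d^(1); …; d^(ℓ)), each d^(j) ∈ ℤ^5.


Barcode: M ≅ I[1,1], I[1,3], I[4,5]^3. HN layers by μ_θ (4 steps, strictly decreasing):
  μ^(1)=22; μ^(2)=7; μ^(3)=2; μ^(4)=-11/2

((0, 0, 1, 0, 0); (0, 1, 0, 0, 0); (2, 0, 0, 0, 0); (0, 0, 0, 3, 3))


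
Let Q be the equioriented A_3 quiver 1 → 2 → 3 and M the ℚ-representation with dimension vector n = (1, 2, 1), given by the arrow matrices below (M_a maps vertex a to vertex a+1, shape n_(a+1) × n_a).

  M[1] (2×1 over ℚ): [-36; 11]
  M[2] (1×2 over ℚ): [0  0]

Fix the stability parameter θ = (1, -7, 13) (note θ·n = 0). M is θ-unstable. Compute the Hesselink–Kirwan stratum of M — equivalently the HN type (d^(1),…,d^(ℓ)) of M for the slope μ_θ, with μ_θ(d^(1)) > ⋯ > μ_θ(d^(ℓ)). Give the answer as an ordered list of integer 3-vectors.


Barcode: M ≅ I[1,2], I[2,2], I[3,3]. HN layers by μ_θ (3 steps, strictly decreasing):
  μ^(1)=13; μ^(2)=-3; μ^(3)=-7

((0, 0, 1); (1, 1, 0); (0, 1, 0))


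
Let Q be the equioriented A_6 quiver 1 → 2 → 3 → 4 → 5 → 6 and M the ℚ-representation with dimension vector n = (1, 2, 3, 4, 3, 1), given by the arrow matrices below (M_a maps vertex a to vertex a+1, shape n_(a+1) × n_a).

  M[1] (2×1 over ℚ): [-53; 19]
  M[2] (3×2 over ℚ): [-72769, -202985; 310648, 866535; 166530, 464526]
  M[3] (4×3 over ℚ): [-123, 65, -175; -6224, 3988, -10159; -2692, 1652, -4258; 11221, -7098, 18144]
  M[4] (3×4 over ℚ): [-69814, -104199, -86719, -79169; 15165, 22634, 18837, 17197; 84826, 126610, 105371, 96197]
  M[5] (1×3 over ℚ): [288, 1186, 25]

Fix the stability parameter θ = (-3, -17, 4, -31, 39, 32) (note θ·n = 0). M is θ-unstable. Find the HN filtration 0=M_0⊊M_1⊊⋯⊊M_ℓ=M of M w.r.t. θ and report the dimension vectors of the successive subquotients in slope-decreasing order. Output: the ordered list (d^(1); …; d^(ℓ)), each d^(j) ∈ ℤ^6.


Interval decomposition of M: I[1,5], I[2,6], I[3,5], I[4,4].
HN type (ℓ=6): μ^(1)=39; μ^(2)=71/2; μ^(3)=-47/4; μ^(4)=-27/2; μ^(5)=-17; μ^(6)=-31

((0, 0, 0, 0, 2, 0); (0, 0, 0, 0, 1, 1); (1, 1, 1, 1, 0, 0); (0, 0, 2, 2, 0, 0); (0, 1, 0, 0, 0, 0); (0, 0, 0, 1, 0, 0))
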